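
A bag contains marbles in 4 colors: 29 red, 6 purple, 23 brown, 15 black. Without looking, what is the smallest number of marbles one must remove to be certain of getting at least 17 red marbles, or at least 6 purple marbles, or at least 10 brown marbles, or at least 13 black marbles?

The worst case stops just short of every target: 16 red, 5 purple, 9 brown, 12 black — 16 + 5 + 9 + 12 = 42 marbles.
One more marble must push some color to its target, so 42 + 1 = 43.

43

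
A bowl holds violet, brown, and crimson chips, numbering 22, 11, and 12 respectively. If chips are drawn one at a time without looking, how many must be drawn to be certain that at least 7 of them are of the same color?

Treat the 3 colors as pigeonholes.
The worst case takes 6 chips of each color without reaching 7 of any: 3 × 6 = 18.
The next chip must bring some color to 7, so 18 + 1 = 19.

19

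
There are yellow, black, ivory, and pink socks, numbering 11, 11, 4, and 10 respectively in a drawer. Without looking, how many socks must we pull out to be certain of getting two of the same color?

The worst case takes 1 sock of each color without reaching 2 of any: 4 × 1 = 4.
The next sock must bring some color to 2, so 4 + 1 = 5.

5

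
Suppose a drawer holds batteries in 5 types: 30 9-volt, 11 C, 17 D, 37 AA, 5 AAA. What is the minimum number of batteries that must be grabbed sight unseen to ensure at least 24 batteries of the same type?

80

Treat the 5 types as pigeonholes.
In the worst case we take at most 23 of each type, but all 11 C, all 17 D, and all 5 AAA (fewer than 23), giving 23 + 11 + 17 + 23 + 5 = 79.
One more battery then forces some type to 24, so 79 + 1 = 80.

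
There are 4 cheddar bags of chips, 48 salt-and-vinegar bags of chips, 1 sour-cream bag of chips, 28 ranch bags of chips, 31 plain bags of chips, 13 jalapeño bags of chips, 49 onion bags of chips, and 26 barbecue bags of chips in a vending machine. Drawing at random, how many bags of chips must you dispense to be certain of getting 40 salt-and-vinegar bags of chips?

To avoid salt-and-vinegar bags of chips as long as possible, exhaust the other 7 flavors first.
The worst case draws every non-salt-and-vinegar bag of chips first: 4 + 1 + 28 + 31 + 13 + 49 + 26 = 152.
The next 40 draws are then forced to be salt-and-vinegar, giving 152 + 40 = 192.

192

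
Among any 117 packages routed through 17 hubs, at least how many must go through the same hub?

The 117 packages fall into 17 hubs.
If each of the 17 hubs held at most 6, the total would be at most 17 × 6 = 102 < 117, a contradiction.
So at least one holds ⌈117/17⌉ = 7.

7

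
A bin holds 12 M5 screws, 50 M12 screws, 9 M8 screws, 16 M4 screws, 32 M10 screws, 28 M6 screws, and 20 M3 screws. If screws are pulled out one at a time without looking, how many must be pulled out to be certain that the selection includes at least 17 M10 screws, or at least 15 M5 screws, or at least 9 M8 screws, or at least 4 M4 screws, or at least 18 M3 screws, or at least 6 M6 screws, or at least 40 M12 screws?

101

The worst case stops just short of every target: all 12 M5, 39 M12, 8 M8, 3 M4, 16 M10, 5 M6, 17 M3 — 12 + 39 + 8 + 3 + 16 + 5 + 17 = 100 screws.
One more screw must push some size to its target, so 100 + 1 = 101.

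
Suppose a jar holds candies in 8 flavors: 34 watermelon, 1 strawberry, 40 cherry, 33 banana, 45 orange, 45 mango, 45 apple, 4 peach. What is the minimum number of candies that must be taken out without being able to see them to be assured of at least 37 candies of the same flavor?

217

Treat the 8 flavors as pigeonholes.
In the worst case we take at most 36 of each flavor, but all 34 watermelon, all 1 strawberry, all 33 banana, and all 4 peach (fewer than 36), giving 34 + 1 + 36 + 33 + 36 + 36 + 36 + 4 = 216.
One more candy then forces some flavor to 37, so 216 + 1 = 217.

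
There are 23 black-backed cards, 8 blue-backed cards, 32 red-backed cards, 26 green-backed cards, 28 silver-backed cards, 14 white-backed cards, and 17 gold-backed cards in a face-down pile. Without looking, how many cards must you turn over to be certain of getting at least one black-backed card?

The worst case draws every non-black-backed card first: 8 + 32 + 26 + 28 + 14 + 17 = 125.
The next draw is then forced to be black-backed, giving 125 + 1 = 126.

126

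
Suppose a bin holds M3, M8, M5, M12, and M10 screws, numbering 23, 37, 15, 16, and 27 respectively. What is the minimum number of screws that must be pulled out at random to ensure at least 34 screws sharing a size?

In the worst case we take at most 33 of each size, but all 23 M3, all 15 M5, all 16 M12, and all 27 M10 (fewer than 33), giving 23 + 33 + 15 + 16 + 27 = 114.
One more screw then forces some size to 34, so 114 + 1 = 115.

115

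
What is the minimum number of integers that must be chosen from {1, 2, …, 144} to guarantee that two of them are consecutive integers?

73

Partition {1, …, 144} into 72 pairs: {1,2}, {3,4}, …, {143,144}.
Choosing 72 integers — say the 72 even numbers 2, 4, …, 144 — takes one from each pair and avoids the property.
Choosing 73 forces two into the same pair by pigeonhole, and those are consecutive. So 73.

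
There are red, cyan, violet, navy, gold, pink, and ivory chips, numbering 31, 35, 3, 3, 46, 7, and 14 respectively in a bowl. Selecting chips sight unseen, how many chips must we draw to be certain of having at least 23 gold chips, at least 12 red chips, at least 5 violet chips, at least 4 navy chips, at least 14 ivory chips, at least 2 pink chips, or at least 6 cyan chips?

The worst case stops just short of every target: 11 red, 5 cyan, all 3 violet, 3 navy, 22 gold, 1 pink, 13 ivory — 11 + 5 + 3 + 3 + 22 + 1 + 13 = 58 chips.
One more chip must push some color to its target, so 58 + 1 = 59.

59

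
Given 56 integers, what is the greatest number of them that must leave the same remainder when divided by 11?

The 56 integers fall into 11 residue classes modulo 11.
If each of the 11 residue classes modulo 11 held at most 5, the total would be at most 11 × 5 = 55 < 56, a contradiction.
So at least one holds ⌈56/11⌉ = 6.

6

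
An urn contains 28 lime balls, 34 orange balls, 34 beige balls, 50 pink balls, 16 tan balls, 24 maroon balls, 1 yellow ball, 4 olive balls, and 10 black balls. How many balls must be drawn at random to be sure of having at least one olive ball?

The worst case draws every non-olive ball first: 28 + 34 + 34 + 50 + 16 + 24 + 1 + 10 = 197.
The next draw is then forced to be olive, giving 197 + 1 = 198.

198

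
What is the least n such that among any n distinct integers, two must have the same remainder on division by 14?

15

Two integers differ by a multiple of 14 exactly when they share a remainder mod 14.
There are 14 residue classes mod 14, so 14 integers can all lie in distinct classes.
One more integer must repeat a residue, giving a difference divisible by 14. So n = 14 + 1 = 15.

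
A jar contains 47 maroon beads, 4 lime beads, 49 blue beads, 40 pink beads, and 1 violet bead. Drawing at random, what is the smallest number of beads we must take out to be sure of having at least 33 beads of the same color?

102

In the worst case we take at most 32 of each color, but all 4 lime and all 1 violet (fewer than 32), giving 32 + 4 + 32 + 32 + 1 = 101.
One more bead then forces some color to 33, so 101 + 1 = 102.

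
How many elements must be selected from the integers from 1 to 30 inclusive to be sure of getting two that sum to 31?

16

Partition {1, …, 30} into 15 pairs: {1,30}, {2,29}, …, {15,16}.
Choosing 15 integers — say the integers 1 through 15 — takes one from each pair and avoids the property.
Choosing 16 forces two into the same pair by pigeonhole, and those sum to 31. So 16.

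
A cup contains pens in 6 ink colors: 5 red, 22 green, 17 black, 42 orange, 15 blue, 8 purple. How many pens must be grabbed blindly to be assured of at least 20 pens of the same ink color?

Treat the 6 ink colors as pigeonholes.
In the worst case we take at most 19 of each ink color, but all 5 red, all 17 black, all 15 blue, and all 8 purple (fewer than 19), giving 5 + 19 + 17 + 19 + 15 + 8 = 83.
One more pen then forces some ink color to 20, so 83 + 1 = 84.

84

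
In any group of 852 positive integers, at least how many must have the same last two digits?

There are 100 possible two-digit endings, which serve as the pigeonholes.
If each of the 100 possible two-digit endings held at most 8, the total would be at most 100 × 8 = 800 < 852, a contradiction.
So at least one holds ⌈852/100⌉ = 9.

9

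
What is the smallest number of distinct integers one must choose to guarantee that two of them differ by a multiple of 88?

89

Use the pigeonhole principle on residue classes: two integers differ by a multiple of 88 exactly when they share a remainder mod 88.
There are 88 residue classes mod 88, so 88 integers can all lie in distinct classes.
One more integer must repeat a residue, giving a difference divisible by 88. So n = 88 + 1 = 89.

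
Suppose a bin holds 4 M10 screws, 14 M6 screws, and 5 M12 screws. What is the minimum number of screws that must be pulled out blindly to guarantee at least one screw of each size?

The hardest size to obtain is M10: we could draw every other screw first — 23 − 4 = 19 screws — without a single M10 one.
The next draw must be M10, so 19 + 1 = 20.

20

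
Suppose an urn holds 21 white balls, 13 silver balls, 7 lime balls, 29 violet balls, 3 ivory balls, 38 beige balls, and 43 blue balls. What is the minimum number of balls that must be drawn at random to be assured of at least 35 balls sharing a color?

142

In the worst case we take at most 34 of each color, but all 21 white, all 13 silver, all 7 lime, all 29 violet, and all 3 ivory (fewer than 34), giving 21 + 13 + 7 + 29 + 3 + 34 + 34 = 141.
One more ball then forces some color to 35, so 141 + 1 = 142.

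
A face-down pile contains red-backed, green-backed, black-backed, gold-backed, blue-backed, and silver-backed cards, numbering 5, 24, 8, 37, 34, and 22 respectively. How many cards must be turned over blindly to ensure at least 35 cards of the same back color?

In the worst case we take at most 34 of each back color, but all 5 red-backed, all 24 green-backed, all 8 black-backed, and all 22 silver-backed (fewer than 34), giving 5 + 24 + 8 + 34 + 34 + 22 = 127.
One more card then forces some back color to 35, so 127 + 1 = 128.

128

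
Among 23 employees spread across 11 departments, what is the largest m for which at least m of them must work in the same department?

3

The 23 employees fall into 11 departments.
If each of the 11 departments held at most 2, the total would be at most 11 × 2 = 22 < 23, a contradiction.
So at least one holds ⌈23/11⌉ = 3.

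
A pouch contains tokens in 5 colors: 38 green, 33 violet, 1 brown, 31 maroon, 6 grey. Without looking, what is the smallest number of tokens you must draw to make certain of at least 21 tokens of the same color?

68

Treat the 5 colors as pigeonholes.
In the worst case we take at most 20 of each color, but all 1 brown and all 6 grey (fewer than 20), giving 20 + 20 + 1 + 20 + 6 = 67.
One more token then forces some color to 21, so 67 + 1 = 68.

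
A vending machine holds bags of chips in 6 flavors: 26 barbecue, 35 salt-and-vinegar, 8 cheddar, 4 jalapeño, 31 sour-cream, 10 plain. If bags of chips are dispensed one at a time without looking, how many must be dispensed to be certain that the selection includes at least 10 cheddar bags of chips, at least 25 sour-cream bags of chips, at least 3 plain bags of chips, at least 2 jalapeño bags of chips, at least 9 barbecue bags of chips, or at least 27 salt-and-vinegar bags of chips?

The worst case stops just short of every target: 8 barbecue, 26 salt-and-vinegar, all 8 cheddar, 1 jalapeño, 24 sour-cream, 2 plain — 8 + 26 + 8 + 1 + 24 + 2 = 69 bags of chips.
One more bag of chips must push some flavor to its target, so 69 + 1 = 70.

70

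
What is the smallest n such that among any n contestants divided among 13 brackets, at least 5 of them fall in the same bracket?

53

There are 13 brackets acting as pigeonholes.
With 13 × 4 = 52 contestants we could place exactly 4 in each, with no class reaching 5.
One more forces some class to hold 5, so 52 + 1 = 53.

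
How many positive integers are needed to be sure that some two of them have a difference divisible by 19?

Use the pigeonhole principle on residue classes: two integers differ by a multiple of 19 exactly when they share a remainder mod 19.
There are 19 residue classes mod 19, so 19 integers can all lie in distinct classes.
One more integer must repeat a residue, giving a difference divisible by 19. So n = 19 + 1 = 20.

20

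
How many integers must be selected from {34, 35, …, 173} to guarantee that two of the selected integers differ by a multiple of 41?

42

Group the integers by remainder mod 41; there are 41 residue classes, each nonempty in this range.
Choosing one from each class (41 integers) avoids any shared remainder.
One more choice must repeat a class, so two differ by a multiple of 41. Hence 41 + 1 = 42.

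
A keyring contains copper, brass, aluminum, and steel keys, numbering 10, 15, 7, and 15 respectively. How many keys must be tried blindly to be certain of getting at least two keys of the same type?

Treat the 4 types as pigeonholes.
The worst case takes 1 key of each type without reaching 2 of any: 4 × 1 = 4.
The next key must bring some type to 2, so 4 + 1 = 5.

5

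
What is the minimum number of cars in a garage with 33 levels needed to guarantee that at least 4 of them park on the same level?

There are 33 levels acting as pigeonholes.
With 33 × 3 = 99 cars we could place exactly 3 in each, with no class reaching 4.
One more forces some class to hold 4, so 99 + 1 = 100.

100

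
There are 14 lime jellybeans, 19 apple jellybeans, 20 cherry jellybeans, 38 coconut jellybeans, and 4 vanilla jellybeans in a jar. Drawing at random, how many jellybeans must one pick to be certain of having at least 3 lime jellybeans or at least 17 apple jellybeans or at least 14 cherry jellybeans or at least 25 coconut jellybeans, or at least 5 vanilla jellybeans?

Each of the 5 flavors has its own threshold; avoid all of them simultaneously.
The worst case stops just short of every target: 2 lime, 16 apple, 13 cherry, 24 coconut, 4 vanilla — 2 + 16 + 13 + 24 + 4 = 59 jellybeans.
One more jellybean must push some flavor to its target, so 59 + 1 = 60.

60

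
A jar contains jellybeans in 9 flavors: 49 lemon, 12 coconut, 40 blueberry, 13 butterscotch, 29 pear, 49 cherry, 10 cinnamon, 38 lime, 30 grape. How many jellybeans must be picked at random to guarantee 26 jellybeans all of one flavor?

In the worst case we take at most 25 of each flavor, but all 12 coconut, all 13 butterscotch, and all 10 cinnamon (fewer than 25), giving 25 + 12 + 25 + 13 + 25 + 25 + 10 + 25 + 25 = 185.
One more jellybean then forces some flavor to 26, so 185 + 1 = 186.

186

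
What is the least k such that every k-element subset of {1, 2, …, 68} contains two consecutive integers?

35

Partition {1, …, 68} into 34 pairs: {1,2}, {3,4}, …, {67,68}.
Choosing 34 integers — say the 34 even numbers 2, 4, …, 68 — takes one from each pair and avoids the property.
Choosing 35 forces two into the same pair by pigeonhole, and those are consecutive. So 35.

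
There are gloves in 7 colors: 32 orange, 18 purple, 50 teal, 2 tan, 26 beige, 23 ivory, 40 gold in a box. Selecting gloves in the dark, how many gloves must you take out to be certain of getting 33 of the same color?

166

Treat the 7 colors as pigeonholes.
In the worst case we take at most 32 of each color, but all 18 purple, all 2 tan, all 26 beige, and all 23 ivory (fewer than 32), giving 32 + 18 + 32 + 2 + 26 + 23 + 32 = 165.
One more glove then forces some color to 33, so 165 + 1 = 166.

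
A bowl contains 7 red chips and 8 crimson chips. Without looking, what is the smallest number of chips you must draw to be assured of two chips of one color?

3

Treat the 2 colors as pigeonholes.
The worst case takes 1 chip of each color without reaching 2 of any: 2 × 1 = 2.
The next chip must bring some color to 2, so 2 + 1 = 3.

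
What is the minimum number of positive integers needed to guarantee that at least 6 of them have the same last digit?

51

There are 10 possible last digits acting as pigeonholes.
With 10 × 5 = 50 positive integers we could place exactly 5 in each, with no class reaching 6.
One more forces some class to hold 6, so 50 + 1 = 51.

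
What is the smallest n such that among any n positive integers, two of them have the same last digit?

There are 10 possible last digits acting as pigeonholes.
With 10 positive integers we could place one in each, avoiding any repeat.
One more forces some class to hold 2, so 10 + 1 = 11.

11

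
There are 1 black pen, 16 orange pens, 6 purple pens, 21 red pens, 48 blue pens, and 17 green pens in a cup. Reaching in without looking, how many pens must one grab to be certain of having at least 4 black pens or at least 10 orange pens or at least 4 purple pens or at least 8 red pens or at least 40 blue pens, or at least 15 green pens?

The worst case stops just short of every target: all 1 black, 9 orange, 3 purple, 7 red, 39 blue, 14 green — 1 + 9 + 3 + 7 + 39 + 14 = 73 pens.
One more pen must push some ink color to its target, so 73 + 1 = 74.

74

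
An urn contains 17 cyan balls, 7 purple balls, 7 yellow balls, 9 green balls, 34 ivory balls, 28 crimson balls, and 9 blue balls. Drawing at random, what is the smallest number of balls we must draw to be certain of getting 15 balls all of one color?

In the worst case we take at most 14 of each color, but all 7 purple, all 7 yellow, all 9 green, and all 9 blue (fewer than 14), giving 14 + 7 + 7 + 9 + 14 + 14 + 9 = 74.
One more ball then forces some color to 15, so 74 + 1 = 75.

75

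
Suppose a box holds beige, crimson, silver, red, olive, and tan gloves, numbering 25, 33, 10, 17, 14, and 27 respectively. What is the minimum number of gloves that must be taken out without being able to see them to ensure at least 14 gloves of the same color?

In the worst case we take at most 13 of each color, but all 10 silver (fewer than 13), giving 13 + 13 + 10 + 13 + 13 + 13 = 75.
One more glove then forces some color to 14, so 75 + 1 = 76.

76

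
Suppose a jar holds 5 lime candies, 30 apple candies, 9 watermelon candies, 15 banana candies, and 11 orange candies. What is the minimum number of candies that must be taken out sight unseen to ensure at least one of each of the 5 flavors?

66

The hardest flavor to obtain is lime: we could draw every other candy first — 70 − 5 = 65 candies — without a single lime one.
The next draw must be lime, so 65 + 1 = 66.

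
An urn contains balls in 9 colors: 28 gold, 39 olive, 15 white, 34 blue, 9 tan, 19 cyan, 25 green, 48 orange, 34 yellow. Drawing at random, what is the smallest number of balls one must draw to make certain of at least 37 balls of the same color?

Treat the 9 colors as pigeonholes.
In the worst case we take at most 36 of each color, but all 28 gold, all 15 white, all 34 blue, all 9 tan, all 19 cyan, all 25 green, and all 34 yellow (fewer than 36), giving 28 + 36 + 15 + 34 + 9 + 19 + 25 + 36 + 34 = 236.
One more ball then forces some color to 37, so 236 + 1 = 237.

237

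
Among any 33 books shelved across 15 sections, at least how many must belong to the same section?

The 33 books fall into 15 sections.
If each of the 15 sections held at most 2, the total would be at most 15 × 2 = 30 < 33, a contradiction.
So at least one holds ⌈33/15⌉ = 3.

3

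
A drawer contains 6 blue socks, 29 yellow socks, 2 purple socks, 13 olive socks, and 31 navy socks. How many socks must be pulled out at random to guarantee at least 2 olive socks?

The worst case draws every non-olive sock first: 6 + 29 + 2 + 31 = 68.
The next 2 draws are then forced to be olive, giving 68 + 2 = 70.

70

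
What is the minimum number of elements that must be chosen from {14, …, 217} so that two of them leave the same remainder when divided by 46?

Use the pigeonhole principle on residue classes: group the integers by remainder mod 46; there are 46 residue classes, each nonempty in this range.
Choosing one from each class (46 integers) avoids any shared remainder.
One more choice must repeat a class, so two differ by a multiple of 46. Hence 46 + 1 = 47.

47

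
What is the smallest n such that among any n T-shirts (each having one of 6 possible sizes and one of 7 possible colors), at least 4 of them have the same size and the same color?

There are 6 × 7 = 42 (size, color) combinations acting as pigeonholes.
With 42 × 3 = 126 T-shirts we could place exactly 3 in each, with no (size, color) pair reaching 4.
One more forces some (size, color) pair to hold 4, so 126 + 1 = 127.

127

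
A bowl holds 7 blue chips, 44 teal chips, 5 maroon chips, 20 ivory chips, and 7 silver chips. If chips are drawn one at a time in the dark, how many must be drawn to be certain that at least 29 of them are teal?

The worst case draws every non-teal chip first: 7 + 5 + 20 + 7 = 39.
The next 29 draws are then forced to be teal, giving 39 + 29 = 68.

68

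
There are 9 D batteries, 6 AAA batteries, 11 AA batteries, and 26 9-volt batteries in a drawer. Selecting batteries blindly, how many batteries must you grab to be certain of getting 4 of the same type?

13

Treat the 4 types as pigeonholes.
The worst case takes 3 batteries of each type without reaching 4 of any: 4 × 3 = 12.
The next battery must bring some type to 4, so 12 + 1 = 13.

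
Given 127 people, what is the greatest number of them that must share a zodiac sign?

If each of the 12 zodiac signs held at most 10, the total would be at most 12 × 10 = 120 < 127, a contradiction.
So at least one holds ⌈127/12⌉ = 11.

11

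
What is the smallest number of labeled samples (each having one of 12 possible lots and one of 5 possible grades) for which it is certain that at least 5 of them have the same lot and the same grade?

241

There are 12 × 5 = 60 (lot, grade) combinations acting as pigeonholes.
With 60 × 4 = 240 labeled samples we could place exactly 4 in each, with no (lot, grade) pair reaching 5.
One more forces some (lot, grade) pair to hold 5, so 240 + 1 = 241.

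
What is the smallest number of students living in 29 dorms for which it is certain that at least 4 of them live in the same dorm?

88

There are 29 dorms acting as pigeonholes.
With 29 × 3 = 87 students we could place exactly 3 in each, with no class reaching 4.
One more forces some class to hold 4, so 87 + 1 = 88.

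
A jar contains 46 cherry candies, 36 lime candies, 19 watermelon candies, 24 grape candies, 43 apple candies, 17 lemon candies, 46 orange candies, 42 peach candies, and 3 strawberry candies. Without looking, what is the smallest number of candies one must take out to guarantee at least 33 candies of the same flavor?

Treat the 9 flavors as pigeonholes.
In the worst case we take at most 32 of each flavor, but all 19 watermelon, all 24 grape, all 17 lemon, and all 3 strawberry (fewer than 32), giving 32 + 32 + 19 + 24 + 32 + 17 + 32 + 32 + 3 = 223.
One more candy then forces some flavor to 33, so 223 + 1 = 224.

224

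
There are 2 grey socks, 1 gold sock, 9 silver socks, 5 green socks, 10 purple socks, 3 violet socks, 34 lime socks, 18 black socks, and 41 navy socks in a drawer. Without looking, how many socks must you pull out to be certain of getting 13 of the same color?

Treat the 9 colors as pigeonholes.
In the worst case we take at most 12 of each color, but all 2 grey, all 1 gold, all 9 silver, all 5 green, all 10 purple, and all 3 violet (fewer than 12), giving 2 + 1 + 9 + 5 + 10 + 3 + 12 + 12 + 12 = 66.
One more sock then forces some color to 13, so 66 + 1 = 67.

67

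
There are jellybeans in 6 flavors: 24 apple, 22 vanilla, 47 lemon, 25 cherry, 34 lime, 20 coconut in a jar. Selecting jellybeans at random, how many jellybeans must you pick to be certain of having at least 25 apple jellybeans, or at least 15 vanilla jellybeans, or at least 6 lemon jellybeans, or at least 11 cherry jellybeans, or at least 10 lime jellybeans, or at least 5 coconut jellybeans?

The worst case stops just short of every target: 24 apple, 14 vanilla, 5 lemon, 10 cherry, 9 lime, 4 coconut — 24 + 14 + 5 + 10 + 9 + 4 = 66 jellybeans.
One more jellybean must push some flavor to its target, so 66 + 1 = 67.

67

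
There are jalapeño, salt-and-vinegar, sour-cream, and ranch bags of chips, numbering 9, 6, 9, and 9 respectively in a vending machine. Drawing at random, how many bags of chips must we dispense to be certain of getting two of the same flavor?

5

Treat the 4 flavors as pigeonholes.
The worst case takes 1 bag of chips of each flavor without reaching 2 of any: 4 × 1 = 4.
The next bag of chips must bring some flavor to 2, so 4 + 1 = 5.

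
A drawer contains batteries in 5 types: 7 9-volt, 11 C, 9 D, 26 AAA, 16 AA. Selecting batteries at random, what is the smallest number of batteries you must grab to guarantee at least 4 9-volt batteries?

66

The worst case draws every non-9-volt battery first: 11 + 9 + 26 + 16 = 62.
The next 4 draws are then forced to be 9-volt, giving 62 + 4 = 66.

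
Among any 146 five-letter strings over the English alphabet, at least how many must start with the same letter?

6

If each of the 26 possible first letters held at most 5, the total would be at most 26 × 5 = 130 < 146, a contradiction.
So at least one holds ⌈146/26⌉ = 6.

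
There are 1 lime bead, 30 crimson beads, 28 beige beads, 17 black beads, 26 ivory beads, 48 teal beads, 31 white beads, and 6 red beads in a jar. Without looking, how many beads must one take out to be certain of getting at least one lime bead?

187

To avoid lime beads as long as possible, exhaust the other 7 colors first.
The worst case draws every non-lime bead first: 30 + 28 + 17 + 26 + 48 + 31 + 6 = 186.
The next draw is then forced to be lime, giving 186 + 1 = 187.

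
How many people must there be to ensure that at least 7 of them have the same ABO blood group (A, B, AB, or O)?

There are 4 ABO blood groups acting as pigeonholes.
With 4 × 6 = 24 people we could place exactly 6 in each, with no class reaching 7.
One more forces some class to hold 7, so 24 + 1 = 25.

25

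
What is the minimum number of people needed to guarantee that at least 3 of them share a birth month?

There are 12 months of the year acting as pigeonholes.
With 12 × 2 = 24 people we could place exactly 2 in each, with no class reaching 3.
One more forces some class to hold 3, so 24 + 1 = 25.

25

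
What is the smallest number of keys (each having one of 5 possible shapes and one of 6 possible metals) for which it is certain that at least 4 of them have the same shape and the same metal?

91

There are 5 × 6 = 30 (shape, metal) combinations acting as pigeonholes.
With 30 × 3 = 90 keys we could place exactly 3 in each, with no (shape, metal) pair reaching 4.
One more forces some (shape, metal) pair to hold 4, so 90 + 1 = 91.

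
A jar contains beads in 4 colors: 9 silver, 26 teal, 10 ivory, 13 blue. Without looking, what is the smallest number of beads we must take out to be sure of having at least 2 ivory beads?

50

The worst case draws every non-ivory bead first: 9 + 26 + 13 = 48.
The next 2 draws are then forced to be ivory, giving 48 + 2 = 50.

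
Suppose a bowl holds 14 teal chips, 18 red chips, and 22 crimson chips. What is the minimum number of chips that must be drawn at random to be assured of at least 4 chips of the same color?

10

Treat the 3 colors as pigeonholes.
The worst case takes 3 chips of each color without reaching 4 of any: 3 × 3 = 9.
The next chip must bring some color to 4, so 9 + 1 = 10.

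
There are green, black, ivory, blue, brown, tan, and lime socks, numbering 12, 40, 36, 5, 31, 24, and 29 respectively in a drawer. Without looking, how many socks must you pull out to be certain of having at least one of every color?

The hardest color to obtain is blue: we could draw every other sock first — 177 − 5 = 172 socks — without a single blue one.
The next draw must be blue, so 172 + 1 = 173.

173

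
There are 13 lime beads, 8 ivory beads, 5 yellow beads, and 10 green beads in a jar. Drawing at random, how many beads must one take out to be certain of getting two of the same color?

Treat the 4 colors as pigeonholes.
The worst case takes 1 bead of each color without reaching 2 of any: 4 × 1 = 4.
The next bead must bring some color to 2, so 4 + 1 = 5.

5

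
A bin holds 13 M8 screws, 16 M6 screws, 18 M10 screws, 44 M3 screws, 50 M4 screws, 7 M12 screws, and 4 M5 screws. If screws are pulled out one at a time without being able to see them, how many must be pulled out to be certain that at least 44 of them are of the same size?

In the worst case we take at most 43 of each size, but all 13 M8, all 16 M6, all 18 M10, all 7 M12, and all 4 M5 (fewer than 43), giving 13 + 16 + 18 + 43 + 43 + 7 + 4 = 144.
One more screw then forces some size to 44, so 144 + 1 = 145.

145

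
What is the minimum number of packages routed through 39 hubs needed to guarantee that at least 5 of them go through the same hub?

There are 39 hubs acting as pigeonholes.
With 39 × 4 = 156 packages we could place exactly 4 in each, with no class reaching 5.
One more forces some class to hold 5, so 156 + 1 = 157.

157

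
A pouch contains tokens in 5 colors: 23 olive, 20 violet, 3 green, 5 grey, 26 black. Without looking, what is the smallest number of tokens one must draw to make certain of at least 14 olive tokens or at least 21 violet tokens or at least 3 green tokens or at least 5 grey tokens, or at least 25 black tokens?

64

The worst case stops just short of every target: 13 olive, 20 violet, 2 green, 4 grey, 24 black — 13 + 20 + 2 + 4 + 24 = 63 tokens.
One more token must push some color to its target, so 63 + 1 = 64.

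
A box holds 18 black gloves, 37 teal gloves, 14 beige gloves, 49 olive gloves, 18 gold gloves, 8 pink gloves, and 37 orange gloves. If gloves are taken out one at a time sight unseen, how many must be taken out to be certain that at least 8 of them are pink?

The worst case draws every non-pink glove first: 18 + 37 + 14 + 49 + 18 + 37 = 173.
The next 8 draws are then forced to be pink, giving 173 + 8 = 181.

181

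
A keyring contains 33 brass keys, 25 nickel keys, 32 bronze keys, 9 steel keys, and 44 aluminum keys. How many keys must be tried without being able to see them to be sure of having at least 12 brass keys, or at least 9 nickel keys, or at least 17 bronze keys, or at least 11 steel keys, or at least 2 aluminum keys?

46

The worst case stops just short of every target: 11 brass, 8 nickel, 16 bronze, all 9 steel, 1 aluminum — 11 + 8 + 16 + 9 + 1 = 45 keys.
One more key must push some type to its target, so 45 + 1 = 46.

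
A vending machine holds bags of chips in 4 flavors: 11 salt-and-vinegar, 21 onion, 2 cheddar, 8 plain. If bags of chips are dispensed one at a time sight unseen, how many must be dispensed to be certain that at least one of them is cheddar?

41

The worst case draws every non-cheddar bag of chips first: 11 + 21 + 8 = 40.
The next draw is then forced to be cheddar, giving 40 + 1 = 41.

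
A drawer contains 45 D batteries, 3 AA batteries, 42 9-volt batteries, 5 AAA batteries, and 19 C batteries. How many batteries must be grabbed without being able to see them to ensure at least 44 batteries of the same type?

In the worst case we take at most 43 of each type, but all 3 AA, all 42 9-volt, all 5 AAA, and all 19 C (fewer than 43), giving 43 + 3 + 42 + 5 + 19 = 112.
One more battery then forces some type to 44, so 112 + 1 = 113.

113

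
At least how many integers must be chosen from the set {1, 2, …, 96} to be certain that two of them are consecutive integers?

49

Partition {1, …, 96} into 48 pairs: {1,2}, {3,4}, …, {95,96}.
Choosing 48 integers — say the 48 even numbers 2, 4, …, 96 — takes one from each pair and avoids the property.
Choosing 49 forces two into the same pair by pigeonhole, and those are consecutive. So 49.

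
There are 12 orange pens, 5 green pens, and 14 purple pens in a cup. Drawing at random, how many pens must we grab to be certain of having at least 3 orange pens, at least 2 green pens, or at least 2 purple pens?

5

The worst case stops just short of every target: 2 orange, 1 green, 1 purple — 2 + 1 + 1 = 4 pens.
One more pen must push some ink color to its target, so 4 + 1 = 5.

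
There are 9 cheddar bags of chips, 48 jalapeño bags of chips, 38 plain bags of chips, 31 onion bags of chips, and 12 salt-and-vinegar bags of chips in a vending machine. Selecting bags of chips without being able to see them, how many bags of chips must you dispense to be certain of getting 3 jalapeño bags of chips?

93

The worst case draws every non-jalapeño bag of chips first: 9 + 38 + 31 + 12 = 90.
The next 3 draws are then forced to be jalapeño, giving 90 + 3 = 93.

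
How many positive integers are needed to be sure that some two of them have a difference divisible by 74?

75

Use the pigeonhole principle on residue classes: two integers differ by a multiple of 74 exactly when they share a remainder mod 74.
There are 74 residue classes mod 74, so 74 integers can all lie in distinct classes.
One more integer must repeat a residue, giving a difference divisible by 74. So n = 74 + 1 = 75.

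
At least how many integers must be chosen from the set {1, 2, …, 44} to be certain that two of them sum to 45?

Partition {1, …, 44} into 22 pairs: {1,44}, {2,43}, …, {22,23}.
Choosing 22 integers — say the integers 1 through 22 — takes one from each pair and avoids the property.
Choosing 23 forces two into the same pair by pigeonhole, and those sum to 45. So 23.

23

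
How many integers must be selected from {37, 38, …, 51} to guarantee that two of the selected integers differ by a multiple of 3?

Use the pigeonhole principle on residue classes: group the integers by remainder mod 3; there are 3 residue classes, each nonempty in this range.
Choosing one from each class (3 integers) avoids any shared remainder.
One more choice must repeat a class, so two differ by a multiple of 3. Hence 3 + 1 = 4.

4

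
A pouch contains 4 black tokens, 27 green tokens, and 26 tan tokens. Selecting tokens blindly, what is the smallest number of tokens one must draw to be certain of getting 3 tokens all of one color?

The worst case takes 2 tokens of each color without reaching 3 of any: 3 × 2 = 6.
The next token must bring some color to 3, so 6 + 1 = 7.

7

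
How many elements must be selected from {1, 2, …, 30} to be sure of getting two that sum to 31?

16

Partition {1, …, 30} into 15 pairs: {1,30}, {2,29}, …, {15,16}.
Choosing 15 integers — say the integers 1 through 15 — takes one from each pair and avoids the property.
Choosing 16 forces two into the same pair by pigeonhole, and those sum to 31. So 16.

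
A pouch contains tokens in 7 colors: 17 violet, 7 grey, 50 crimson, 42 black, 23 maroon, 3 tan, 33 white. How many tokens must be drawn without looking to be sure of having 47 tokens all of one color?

In the worst case we take at most 46 of each color, but all 17 violet, all 7 grey, all 42 black, all 23 maroon, all 3 tan, and all 33 white (fewer than 46), giving 17 + 7 + 46 + 42 + 23 + 3 + 33 = 171.
One more token then forces some color to 47, so 171 + 1 = 172.

172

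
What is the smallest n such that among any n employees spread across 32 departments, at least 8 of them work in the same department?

225

There are 32 departments acting as pigeonholes.
With 32 × 7 = 224 employees we could place exactly 7 in each, with no class reaching 8.
One more forces some class to hold 8, so 224 + 1 = 225.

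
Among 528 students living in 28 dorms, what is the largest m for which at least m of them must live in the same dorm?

19

If each of the 28 dorms held at most 18, the total would be at most 28 × 18 = 504 < 528, a contradiction.
So at least one holds ⌈528/28⌉ = 19.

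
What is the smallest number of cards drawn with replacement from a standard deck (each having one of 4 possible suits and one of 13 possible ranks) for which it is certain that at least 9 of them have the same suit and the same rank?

417

There are 4 × 13 = 52 (suit, rank) combinations acting as pigeonholes.
With 52 × 8 = 416 cards drawn with replacement from a standard deck we could place exactly 8 in each, with no (suit, rank) pair reaching 9.
One more forces some (suit, rank) pair to hold 9, so 416 + 1 = 417.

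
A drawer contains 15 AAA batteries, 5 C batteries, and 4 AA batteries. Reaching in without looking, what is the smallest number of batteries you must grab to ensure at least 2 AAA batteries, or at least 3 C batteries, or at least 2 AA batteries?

The worst case stops just short of every target: 1 AAA, 2 C, 1 AA — 1 + 2 + 1 = 4 batteries.
One more battery must push some type to its target, so 4 + 1 = 5.

5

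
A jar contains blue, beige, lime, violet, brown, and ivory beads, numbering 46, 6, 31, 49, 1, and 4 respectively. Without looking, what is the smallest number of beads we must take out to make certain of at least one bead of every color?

The hardest color to obtain is brown: we could draw every other bead first — 137 − 1 = 136 beads — without a single brown one.
The next draw must be brown, so 136 + 1 = 137.

137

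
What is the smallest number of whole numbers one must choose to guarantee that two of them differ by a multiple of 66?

Two integers differ by a multiple of 66 exactly when they share a remainder mod 66.
There are 66 residue classes mod 66, so 66 integers can all lie in distinct classes.
One more integer must repeat a residue, giving a difference divisible by 66. So n = 66 + 1 = 67.

67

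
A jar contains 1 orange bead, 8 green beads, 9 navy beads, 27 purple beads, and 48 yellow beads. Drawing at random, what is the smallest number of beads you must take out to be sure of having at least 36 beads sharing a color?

Treat the 5 colors as pigeonholes.
In the worst case we take at most 35 of each color, but all 1 orange, all 8 green, all 9 navy, and all 27 purple (fewer than 35), giving 1 + 8 + 9 + 27 + 35 = 80.
One more bead then forces some color to 36, so 80 + 1 = 81.

81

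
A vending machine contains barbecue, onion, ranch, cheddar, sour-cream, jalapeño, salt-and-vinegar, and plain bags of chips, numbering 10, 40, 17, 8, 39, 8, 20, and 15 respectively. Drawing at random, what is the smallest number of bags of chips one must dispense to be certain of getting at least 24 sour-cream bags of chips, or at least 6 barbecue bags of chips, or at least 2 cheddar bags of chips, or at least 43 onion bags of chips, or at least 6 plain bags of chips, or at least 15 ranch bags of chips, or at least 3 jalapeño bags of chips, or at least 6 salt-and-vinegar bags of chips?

The worst case stops just short of every target: 5 barbecue, all 40 onion, 14 ranch, 1 cheddar, 23 sour-cream, 2 jalapeño, 5 salt-and-vinegar, 5 plain — 5 + 40 + 14 + 1 + 23 + 2 + 5 + 5 = 95 bags of chips.
One more bag of chips must push some flavor to its target, so 95 + 1 = 96.

96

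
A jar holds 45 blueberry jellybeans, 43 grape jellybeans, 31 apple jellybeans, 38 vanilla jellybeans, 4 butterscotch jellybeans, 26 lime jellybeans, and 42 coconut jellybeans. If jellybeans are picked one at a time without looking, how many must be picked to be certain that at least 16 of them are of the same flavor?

95

In the worst case we take at most 15 of each flavor, but all 4 butterscotch (fewer than 15), giving 15 + 15 + 15 + 15 + 4 + 15 + 15 = 94.
One more jellybean then forces some flavor to 16, so 94 + 1 = 95.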